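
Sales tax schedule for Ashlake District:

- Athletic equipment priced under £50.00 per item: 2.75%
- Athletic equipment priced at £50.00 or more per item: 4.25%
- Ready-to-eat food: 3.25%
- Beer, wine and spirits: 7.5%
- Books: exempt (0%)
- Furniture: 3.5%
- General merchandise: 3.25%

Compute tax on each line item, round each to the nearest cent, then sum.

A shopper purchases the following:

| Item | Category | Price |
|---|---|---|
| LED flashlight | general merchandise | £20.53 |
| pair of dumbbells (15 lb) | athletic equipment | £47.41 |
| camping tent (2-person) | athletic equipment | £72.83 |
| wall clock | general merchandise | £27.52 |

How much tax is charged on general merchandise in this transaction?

£1.56

LED flashlight £20.53: general merchandise → 3.25% → £0.67
Wall clock £27.52: general merchandise → 3.25% → £0.89
Tax on general merchandise = £0.67 + £0.89 = £1.56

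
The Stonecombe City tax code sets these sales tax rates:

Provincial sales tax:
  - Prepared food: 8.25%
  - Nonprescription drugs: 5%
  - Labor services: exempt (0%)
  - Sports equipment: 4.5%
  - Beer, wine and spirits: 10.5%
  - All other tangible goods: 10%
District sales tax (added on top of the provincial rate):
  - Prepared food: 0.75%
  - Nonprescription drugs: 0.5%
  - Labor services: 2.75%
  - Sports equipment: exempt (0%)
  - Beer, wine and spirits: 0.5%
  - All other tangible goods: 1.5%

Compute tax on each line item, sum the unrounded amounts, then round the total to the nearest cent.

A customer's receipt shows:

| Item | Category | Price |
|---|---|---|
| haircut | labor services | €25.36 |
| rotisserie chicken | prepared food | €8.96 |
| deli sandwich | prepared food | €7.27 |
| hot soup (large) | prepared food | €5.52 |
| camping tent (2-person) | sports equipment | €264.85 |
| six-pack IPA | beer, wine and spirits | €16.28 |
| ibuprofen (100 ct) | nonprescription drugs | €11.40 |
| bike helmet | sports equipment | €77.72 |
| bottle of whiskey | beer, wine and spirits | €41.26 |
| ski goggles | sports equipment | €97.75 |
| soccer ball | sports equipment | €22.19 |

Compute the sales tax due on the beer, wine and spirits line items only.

€6.33

Six-pack IPA €16.28: beer, wine and spirits → 10.5% + 0.5% district = 11% → €1.7908
Bottle of whiskey €41.26: beer, wine and spirits → 10.5% + 0.5% district = 11% → €4.5386
Tax on beer, wine and spirits: unrounded sum = €6.3294 → €6.33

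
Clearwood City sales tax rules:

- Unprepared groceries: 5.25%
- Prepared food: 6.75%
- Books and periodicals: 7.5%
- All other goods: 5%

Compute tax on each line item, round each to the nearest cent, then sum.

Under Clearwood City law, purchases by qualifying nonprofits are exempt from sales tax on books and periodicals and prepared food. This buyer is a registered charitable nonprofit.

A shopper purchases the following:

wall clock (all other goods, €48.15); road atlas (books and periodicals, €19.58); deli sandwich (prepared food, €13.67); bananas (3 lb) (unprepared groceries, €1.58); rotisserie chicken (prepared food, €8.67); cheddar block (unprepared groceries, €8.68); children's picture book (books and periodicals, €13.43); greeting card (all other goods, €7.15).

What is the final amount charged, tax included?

Wall clock €48.15: all other goods → 5% → €2.41
Road atlas €19.58: books and periodicals, buyer-exempt → 0% → €0.00
Deli sandwich €13.67: prepared food, buyer-exempt → 0% → €0.00
Bananas (3 lb) €1.58: unprepared groceries → 5.25% → €0.08
Rotisserie chicken €8.67: prepared food, buyer-exempt → 0% → €0.00
Cheddar block €8.68: unprepared groceries → 5.25% → €0.46
Children's picture book €13.43: books and periodicals, buyer-exempt → 0% → €0.00
Greeting card €7.15: all other goods → 5% → €0.36
Subtotal = €120.91; tax = €3.31; total due = €124.22

€124.22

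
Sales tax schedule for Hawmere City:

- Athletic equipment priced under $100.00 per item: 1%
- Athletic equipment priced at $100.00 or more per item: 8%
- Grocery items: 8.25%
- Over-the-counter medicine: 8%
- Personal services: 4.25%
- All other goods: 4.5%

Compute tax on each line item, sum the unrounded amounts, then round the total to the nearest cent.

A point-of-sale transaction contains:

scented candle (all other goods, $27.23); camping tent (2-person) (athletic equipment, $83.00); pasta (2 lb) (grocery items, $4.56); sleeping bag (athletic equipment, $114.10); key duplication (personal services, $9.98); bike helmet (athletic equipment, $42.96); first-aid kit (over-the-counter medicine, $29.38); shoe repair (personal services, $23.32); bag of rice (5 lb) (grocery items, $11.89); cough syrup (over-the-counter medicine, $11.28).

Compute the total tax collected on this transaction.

$17.64

Scented candle $27.23: all other goods → 4.5% → $1.22535
Camping tent (2-person) $83.00: athletic equipment, under $100.00 → 1% → $0.83
Pasta (2 lb) $4.56: grocery items → 8.25% → $0.3762
Sleeping bag $114.10: athletic equipment, $100.00 or more → 8% → $9.128
Key duplication $9.98: personal services → 4.25% → $0.42415
Bike helmet $42.96: athletic equipment, under $100.00 → 1% → $0.4296
First-aid kit $29.38: over-the-counter medicine → 8% → $2.3504
Shoe repair $23.32: personal services → 4.25% → $0.9911
Bag of rice (5 lb) $11.89: grocery items → 8.25% → $0.980925
Cough syrup $11.28: over-the-counter medicine → 8% → $0.9024
Unrounded tax sum = $17.638125 → $17.64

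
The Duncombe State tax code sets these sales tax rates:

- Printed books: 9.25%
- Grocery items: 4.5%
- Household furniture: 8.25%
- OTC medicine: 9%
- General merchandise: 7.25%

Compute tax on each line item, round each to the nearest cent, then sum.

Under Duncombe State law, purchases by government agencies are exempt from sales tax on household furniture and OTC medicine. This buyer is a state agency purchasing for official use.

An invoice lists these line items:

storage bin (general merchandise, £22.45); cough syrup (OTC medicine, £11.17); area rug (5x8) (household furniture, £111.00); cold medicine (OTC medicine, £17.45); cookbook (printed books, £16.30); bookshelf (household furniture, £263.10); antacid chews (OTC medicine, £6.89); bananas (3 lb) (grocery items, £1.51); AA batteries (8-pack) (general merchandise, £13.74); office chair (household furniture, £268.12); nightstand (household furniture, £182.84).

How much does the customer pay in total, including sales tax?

£918.78

Storage bin £22.45: general merchandise → 7.25% → £1.63
Cough syrup £11.17: OTC medicine, buyer-exempt → 0% → £0.00
Area rug (5x8) £111.00: household furniture, buyer-exempt → 0% → £0.00
Cold medicine £17.45: OTC medicine, buyer-exempt → 0% → £0.00
Cookbook £16.30: printed books → 9.25% → £1.51
Bookshelf £263.10: household furniture, buyer-exempt → 0% → £0.00
Antacid chews £6.89: OTC medicine, buyer-exempt → 0% → £0.00
Bananas (3 lb) £1.51: grocery items → 4.5% → £0.07
AA batteries (8-pack) £13.74: general merchandise → 7.25% → £1.00
Office chair £268.12: household furniture, buyer-exempt → 0% → £0.00
Nightstand £182.84: household furniture, buyer-exempt → 0% → £0.00
Subtotal = £914.57; tax = £4.21; total due = £918.78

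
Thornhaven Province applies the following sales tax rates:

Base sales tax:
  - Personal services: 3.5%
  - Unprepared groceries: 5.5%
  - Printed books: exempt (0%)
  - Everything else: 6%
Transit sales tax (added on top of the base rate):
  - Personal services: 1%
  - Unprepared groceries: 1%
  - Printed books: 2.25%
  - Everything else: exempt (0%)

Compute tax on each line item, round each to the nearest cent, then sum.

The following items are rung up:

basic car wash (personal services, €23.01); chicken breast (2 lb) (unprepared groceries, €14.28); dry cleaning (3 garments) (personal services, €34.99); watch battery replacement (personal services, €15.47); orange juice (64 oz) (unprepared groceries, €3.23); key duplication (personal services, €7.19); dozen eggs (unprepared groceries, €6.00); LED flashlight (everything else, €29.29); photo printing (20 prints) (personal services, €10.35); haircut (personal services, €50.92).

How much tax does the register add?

Basic car wash €23.01: personal services → 3.5% + 1% transit = 4.5% → €1.04
Chicken breast (2 lb) €14.28: unprepared groceries → 5.5% + 1% transit = 6.5% → €0.93
Dry cleaning (3 garments) €34.99: personal services → 3.5% + 1% transit = 4.5% → €1.57
Watch battery replacement €15.47: personal services → 3.5% + 1% transit = 4.5% → €0.70
Orange juice (64 oz) €3.23: unprepared groceries → 5.5% + 1% transit = 6.5% → €0.21
Key duplication €7.19: personal services → 3.5% + 1% transit = 4.5% → €0.32
Dozen eggs €6.00: unprepared groceries → 5.5% + 1% transit = 6.5% → €0.39
LED flashlight €29.29: everything else → 6% + 0% transit = 6% → €1.76
Photo printing (20 prints) €10.35: personal services → 3.5% + 1% transit = 4.5% → €0.47
Haircut €50.92: personal services → 3.5% + 1% transit = 4.5% → €2.29
Total tax = €1.04 + €0.93 + €1.57 + €0.70 + €0.21 + €0.32 + €0.39 + €1.76 + €0.47 + €2.29 = €9.68

€9.68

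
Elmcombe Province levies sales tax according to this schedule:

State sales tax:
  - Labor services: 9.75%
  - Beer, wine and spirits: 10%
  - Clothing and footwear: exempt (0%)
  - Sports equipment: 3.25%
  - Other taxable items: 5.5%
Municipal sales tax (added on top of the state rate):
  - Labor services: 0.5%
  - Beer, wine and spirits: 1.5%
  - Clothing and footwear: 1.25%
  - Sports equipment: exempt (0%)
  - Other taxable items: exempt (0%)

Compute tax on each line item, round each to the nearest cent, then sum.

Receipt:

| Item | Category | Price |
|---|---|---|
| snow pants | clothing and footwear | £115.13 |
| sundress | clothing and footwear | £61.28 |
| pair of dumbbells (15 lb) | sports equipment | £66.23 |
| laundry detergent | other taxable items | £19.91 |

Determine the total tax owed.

£5.46

Snow pants £115.13: clothing and footwear → 0% + 1.25% municipal = 1.25% → £1.44
Sundress £61.28: clothing and footwear → 0% + 1.25% municipal = 1.25% → £0.77
Pair of dumbbells (15 lb) £66.23: sports equipment → 3.25% + 0% municipal = 3.25% → £2.15
Laundry detergent £19.91: other taxable items → 5.5% + 0% municipal = 5.5% → £1.10
Total tax = £1.44 + £0.77 + £2.15 + £1.10 = £5.46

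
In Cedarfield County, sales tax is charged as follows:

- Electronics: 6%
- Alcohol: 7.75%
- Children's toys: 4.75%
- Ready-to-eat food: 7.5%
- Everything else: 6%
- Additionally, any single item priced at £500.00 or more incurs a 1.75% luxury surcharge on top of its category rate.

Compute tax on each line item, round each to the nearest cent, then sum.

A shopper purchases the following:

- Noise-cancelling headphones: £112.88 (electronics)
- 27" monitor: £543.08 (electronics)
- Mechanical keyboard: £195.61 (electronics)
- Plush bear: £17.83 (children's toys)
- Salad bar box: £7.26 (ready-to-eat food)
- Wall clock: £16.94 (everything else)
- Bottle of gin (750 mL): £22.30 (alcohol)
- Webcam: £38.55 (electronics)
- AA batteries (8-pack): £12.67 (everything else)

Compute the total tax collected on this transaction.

Noise-cancelling headphones £112.88: electronics → 6% → £6.77
27" monitor £543.08: electronics → 6% + 1.75% surcharge = 7.75% → £42.09
Mechanical keyboard £195.61: electronics → 6% → £11.74
Plush bear £17.83: children's toys → 4.75% → £0.85
Salad bar box £7.26: ready-to-eat food → 7.5% → £0.54
Wall clock £16.94: everything else → 6% → £1.02
Bottle of gin (750 mL) £22.30: alcohol → 7.75% → £1.73
Webcam £38.55: electronics → 6% → £2.31
AA batteries (8-pack) £12.67: everything else → 6% → £0.76
Total tax = £6.77 + £42.09 + £11.74 + £0.85 + £0.54 + £1.02 + £1.73 + £2.31 + £0.76 = £67.81

£67.81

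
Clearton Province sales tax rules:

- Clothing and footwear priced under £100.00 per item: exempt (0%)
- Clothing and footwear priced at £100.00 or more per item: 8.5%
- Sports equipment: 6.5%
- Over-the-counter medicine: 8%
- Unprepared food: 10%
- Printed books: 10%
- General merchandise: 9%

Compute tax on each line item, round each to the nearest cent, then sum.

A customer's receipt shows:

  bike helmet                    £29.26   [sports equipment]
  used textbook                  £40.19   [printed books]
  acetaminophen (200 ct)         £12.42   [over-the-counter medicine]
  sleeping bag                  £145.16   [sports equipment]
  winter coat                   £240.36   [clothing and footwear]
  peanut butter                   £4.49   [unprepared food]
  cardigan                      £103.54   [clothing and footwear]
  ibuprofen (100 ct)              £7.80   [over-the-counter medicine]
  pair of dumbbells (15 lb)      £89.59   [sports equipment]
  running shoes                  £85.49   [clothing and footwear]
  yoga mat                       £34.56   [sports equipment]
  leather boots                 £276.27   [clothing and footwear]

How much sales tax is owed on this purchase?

£78.20

Bike helmet £29.26: sports equipment → 6.5% → £1.90
Used textbook £40.19: printed books → 10% → £4.02
Acetaminophen (200 ct) £12.42: over-the-counter medicine → 8% → £0.99
Sleeping bag £145.16: sports equipment → 6.5% → £9.44
Winter coat £240.36: clothing and footwear, £100.00 or more → 8.5% → £20.43
Peanut butter £4.49: unprepared food → 10% → £0.45
Cardigan £103.54: clothing and footwear, £100.00 or more → 8.5% → £8.80
Ibuprofen (100 ct) £7.80: over-the-counter medicine → 8% → £0.62
Pair of dumbbells (15 lb) £89.59: sports equipment → 6.5% → £5.82
Running shoes £85.49: clothing and footwear, under £100.00 → 0% → £0.00
Yoga mat £34.56: sports equipment → 6.5% → £2.25
Leather boots £276.27: clothing and footwear, £100.00 or more → 8.5% → £23.48
Total tax = £1.90 + £4.02 + £0.99 + £9.44 + £20.43 + £0.45 + £8.80 + £0.62 + £5.82 + £2.25 + £23.48 = £78.20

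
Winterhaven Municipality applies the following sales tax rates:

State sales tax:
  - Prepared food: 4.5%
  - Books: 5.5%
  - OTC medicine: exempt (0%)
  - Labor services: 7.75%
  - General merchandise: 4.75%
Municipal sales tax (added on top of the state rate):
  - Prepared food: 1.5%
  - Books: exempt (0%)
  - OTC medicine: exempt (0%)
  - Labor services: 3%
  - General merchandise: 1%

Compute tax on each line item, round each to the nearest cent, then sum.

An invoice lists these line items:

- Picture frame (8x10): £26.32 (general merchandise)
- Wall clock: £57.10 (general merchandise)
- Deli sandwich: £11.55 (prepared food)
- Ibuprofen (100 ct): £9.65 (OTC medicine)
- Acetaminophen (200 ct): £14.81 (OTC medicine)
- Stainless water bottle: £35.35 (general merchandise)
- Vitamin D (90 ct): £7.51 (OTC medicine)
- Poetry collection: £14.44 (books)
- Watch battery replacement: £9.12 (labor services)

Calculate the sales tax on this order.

£9.28

Picture frame (8x10) £26.32: general merchandise → 4.75% + 1% municipal = 5.75% → £1.51
Wall clock £57.10: general merchandise → 4.75% + 1% municipal = 5.75% → £3.28
Deli sandwich £11.55: prepared food → 4.5% + 1.5% municipal = 6% → £0.69
Ibuprofen (100 ct) £9.65: OTC medicine → 0% + 0% municipal = 0% → £0.00
Acetaminophen (200 ct) £14.81: OTC medicine → 0% + 0% municipal = 0% → £0.00
Stainless water bottle £35.35: general merchandise → 4.75% + 1% municipal = 5.75% → £2.03
Vitamin D (90 ct) £7.51: OTC medicine → 0% + 0% municipal = 0% → £0.00
Poetry collection £14.44: books → 5.5% + 0% municipal = 5.5% → £0.79
Watch battery replacement £9.12: labor services → 7.75% + 3% municipal = 10.75% → £0.98
Total tax = £1.51 + £3.28 + £0.69 + £2.03 + £0.79 + £0.98 = £9.28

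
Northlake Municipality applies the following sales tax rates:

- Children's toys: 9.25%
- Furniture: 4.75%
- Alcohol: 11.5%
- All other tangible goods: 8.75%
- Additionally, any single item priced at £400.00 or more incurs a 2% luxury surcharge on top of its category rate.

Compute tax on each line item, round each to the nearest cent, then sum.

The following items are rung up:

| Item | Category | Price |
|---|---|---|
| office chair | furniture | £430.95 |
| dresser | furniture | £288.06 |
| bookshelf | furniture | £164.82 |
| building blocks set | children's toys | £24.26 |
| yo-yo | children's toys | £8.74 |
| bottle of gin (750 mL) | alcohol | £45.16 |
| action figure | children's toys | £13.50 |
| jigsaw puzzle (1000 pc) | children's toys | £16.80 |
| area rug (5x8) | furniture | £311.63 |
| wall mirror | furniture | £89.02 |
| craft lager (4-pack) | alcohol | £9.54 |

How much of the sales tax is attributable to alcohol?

Bottle of gin (750 mL) £45.16: alcohol → 11.5% → £5.19
Craft lager (4-pack) £9.54: alcohol → 11.5% → £1.10
Tax on alcohol = £5.19 + £1.10 = £6.29

£6.29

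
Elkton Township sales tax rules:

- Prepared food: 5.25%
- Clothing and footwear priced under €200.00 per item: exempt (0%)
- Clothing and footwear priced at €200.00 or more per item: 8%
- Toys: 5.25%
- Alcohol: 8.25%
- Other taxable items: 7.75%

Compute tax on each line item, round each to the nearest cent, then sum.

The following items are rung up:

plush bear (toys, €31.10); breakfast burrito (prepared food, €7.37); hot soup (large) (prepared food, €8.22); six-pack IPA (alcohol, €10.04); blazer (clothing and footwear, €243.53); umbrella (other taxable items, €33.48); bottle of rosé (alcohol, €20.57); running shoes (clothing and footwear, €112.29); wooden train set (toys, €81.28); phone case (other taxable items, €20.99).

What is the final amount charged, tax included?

Plush bear €31.10: toys → 5.25% → €1.63
Breakfast burrito €7.37: prepared food → 5.25% → €0.39
Hot soup (large) €8.22: prepared food → 5.25% → €0.43
Six-pack IPA €10.04: alcohol → 8.25% → €0.83
Blazer €243.53: clothing and footwear, €200.00 or more → 8% → €19.48
Umbrella €33.48: other taxable items → 7.75% → €2.59
Bottle of rosé €20.57: alcohol → 8.25% → €1.70
Running shoes €112.29: clothing and footwear, under €200.00 → 0% → €0.00
Wooden train set €81.28: toys → 5.25% → €4.27
Phone case €20.99: other taxable items → 7.75% → €1.63
Subtotal = €568.87; tax = €32.95; total due = €601.82

€601.82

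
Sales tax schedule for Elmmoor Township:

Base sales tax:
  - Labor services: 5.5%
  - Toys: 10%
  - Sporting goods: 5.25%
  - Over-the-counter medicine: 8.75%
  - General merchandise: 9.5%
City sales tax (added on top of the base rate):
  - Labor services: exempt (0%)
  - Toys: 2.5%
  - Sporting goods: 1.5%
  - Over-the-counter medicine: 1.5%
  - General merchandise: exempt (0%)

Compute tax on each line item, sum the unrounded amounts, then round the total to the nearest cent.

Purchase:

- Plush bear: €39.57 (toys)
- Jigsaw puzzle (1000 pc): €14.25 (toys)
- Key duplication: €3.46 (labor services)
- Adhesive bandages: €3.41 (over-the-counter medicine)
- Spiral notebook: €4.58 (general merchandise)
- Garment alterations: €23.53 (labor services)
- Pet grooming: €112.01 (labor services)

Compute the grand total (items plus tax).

€215.97

Plush bear €39.57: toys → 10% + 2.5% city = 12.5% → €4.94625
Jigsaw puzzle (1000 pc) €14.25: toys → 10% + 2.5% city = 12.5% → €1.78125
Key duplication €3.46: labor services → 5.5% + 0% city = 5.5% → €0.1903
Adhesive bandages €3.41: over-the-counter medicine → 8.75% + 1.5% city = 10.25% → €0.349525
Spiral notebook €4.58: general merchandise → 9.5% + 0% city = 9.5% → €0.4351
Garment alterations €23.53: labor services → 5.5% + 0% city = 5.5% → €1.29415
Pet grooming €112.01: labor services → 5.5% + 0% city = 5.5% → €6.16055
Subtotal = €200.81; unrounded tax = €15.157125 → €15.16; total due = €215.97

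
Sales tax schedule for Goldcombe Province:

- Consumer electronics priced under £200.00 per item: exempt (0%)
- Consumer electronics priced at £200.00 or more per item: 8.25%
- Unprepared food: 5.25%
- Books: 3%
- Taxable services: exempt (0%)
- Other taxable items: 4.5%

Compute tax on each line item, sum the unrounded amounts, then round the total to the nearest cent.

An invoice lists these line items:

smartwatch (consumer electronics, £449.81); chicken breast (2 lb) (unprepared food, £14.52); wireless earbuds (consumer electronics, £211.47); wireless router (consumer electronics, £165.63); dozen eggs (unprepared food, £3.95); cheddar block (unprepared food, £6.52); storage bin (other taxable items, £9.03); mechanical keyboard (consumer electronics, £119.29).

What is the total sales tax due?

£56.27

Smartwatch £449.81: consumer electronics, £200.00 or more → 8.25% → £37.109325
Chicken breast (2 lb) £14.52: unprepared food → 5.25% → £0.7623
Wireless earbuds £211.47: consumer electronics, £200.00 or more → 8.25% → £17.446275
Wireless router £165.63: consumer electronics, under £200.00 → 0% → £0.00
Dozen eggs £3.95: unprepared food → 5.25% → £0.207375
Cheddar block £6.52: unprepared food → 5.25% → £0.3423
Storage bin £9.03: other taxable items → 4.5% → £0.40635
Mechanical keyboard £119.29: consumer electronics, under £200.00 → 0% → £0.00
Unrounded tax sum = £56.273925 → £56.27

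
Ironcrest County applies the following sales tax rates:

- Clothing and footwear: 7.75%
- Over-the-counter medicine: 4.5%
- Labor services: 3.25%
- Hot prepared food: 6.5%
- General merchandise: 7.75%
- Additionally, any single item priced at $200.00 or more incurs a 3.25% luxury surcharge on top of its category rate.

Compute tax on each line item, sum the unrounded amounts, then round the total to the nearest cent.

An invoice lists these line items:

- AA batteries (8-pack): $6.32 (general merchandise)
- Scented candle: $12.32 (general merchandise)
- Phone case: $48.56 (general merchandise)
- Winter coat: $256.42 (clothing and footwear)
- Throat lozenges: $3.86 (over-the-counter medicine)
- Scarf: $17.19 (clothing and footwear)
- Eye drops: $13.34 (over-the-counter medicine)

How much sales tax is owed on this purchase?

AA batteries (8-pack) $6.32: general merchandise → 7.75% → $0.4898
Scented candle $12.32: general merchandise → 7.75% → $0.9548
Phone case $48.56: general merchandise → 7.75% → $3.7634
Winter coat $256.42: clothing and footwear → 7.75% + 3.25% surcharge = 11% → $28.2062
Throat lozenges $3.86: over-the-counter medicine → 4.5% → $0.1737
Scarf $17.19: clothing and footwear → 7.75% → $1.332225
Eye drops $13.34: over-the-counter medicine → 4.5% → $0.6003
Unrounded tax sum = $35.520425 → $35.52

$35.52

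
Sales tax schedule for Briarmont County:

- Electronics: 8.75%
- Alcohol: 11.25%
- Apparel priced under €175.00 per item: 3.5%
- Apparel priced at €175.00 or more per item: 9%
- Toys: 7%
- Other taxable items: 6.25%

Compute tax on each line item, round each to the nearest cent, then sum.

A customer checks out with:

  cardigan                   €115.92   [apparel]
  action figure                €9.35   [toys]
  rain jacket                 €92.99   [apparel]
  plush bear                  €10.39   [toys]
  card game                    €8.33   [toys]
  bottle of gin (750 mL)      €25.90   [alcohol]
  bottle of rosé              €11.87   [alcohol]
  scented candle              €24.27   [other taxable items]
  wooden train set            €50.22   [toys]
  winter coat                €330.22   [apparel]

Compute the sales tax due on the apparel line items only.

Cardigan €115.92: apparel, under €175.00 → 3.5% → €4.06
Rain jacket €92.99: apparel, under €175.00 → 3.5% → €3.25
Winter coat €330.22: apparel, €175.00 or more → 9% → €29.72
Tax on apparel = €4.06 + €3.25 + €29.72 = €37.03

€37.03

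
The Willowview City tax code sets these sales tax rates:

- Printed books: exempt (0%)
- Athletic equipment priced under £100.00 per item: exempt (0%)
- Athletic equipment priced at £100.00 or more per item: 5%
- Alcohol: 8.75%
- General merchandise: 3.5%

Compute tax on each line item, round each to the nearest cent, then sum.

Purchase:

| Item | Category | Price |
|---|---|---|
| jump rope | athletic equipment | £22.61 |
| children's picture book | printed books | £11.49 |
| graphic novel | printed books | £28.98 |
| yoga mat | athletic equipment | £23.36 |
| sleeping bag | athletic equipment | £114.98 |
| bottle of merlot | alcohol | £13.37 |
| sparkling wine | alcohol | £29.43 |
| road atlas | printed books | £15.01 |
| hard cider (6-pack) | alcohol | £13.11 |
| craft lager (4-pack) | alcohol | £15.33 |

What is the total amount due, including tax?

£299.66

Jump rope £22.61: athletic equipment, under £100.00 → 0% → £0.00
Children's picture book £11.49: printed books → 0% → £0.00
Graphic novel £28.98: printed books → 0% → £0.00
Yoga mat £23.36: athletic equipment, under £100.00 → 0% → £0.00
Sleeping bag £114.98: athletic equipment, £100.00 or more → 5% → £5.75
Bottle of merlot £13.37: alcohol → 8.75% → £1.17
Sparkling wine £29.43: alcohol → 8.75% → £2.58
Road atlas £15.01: printed books → 0% → £0.00
Hard cider (6-pack) £13.11: alcohol → 8.75% → £1.15
Craft lager (4-pack) £15.33: alcohol → 8.75% → £1.34
Subtotal = £287.67; tax = £11.99; total due = £299.66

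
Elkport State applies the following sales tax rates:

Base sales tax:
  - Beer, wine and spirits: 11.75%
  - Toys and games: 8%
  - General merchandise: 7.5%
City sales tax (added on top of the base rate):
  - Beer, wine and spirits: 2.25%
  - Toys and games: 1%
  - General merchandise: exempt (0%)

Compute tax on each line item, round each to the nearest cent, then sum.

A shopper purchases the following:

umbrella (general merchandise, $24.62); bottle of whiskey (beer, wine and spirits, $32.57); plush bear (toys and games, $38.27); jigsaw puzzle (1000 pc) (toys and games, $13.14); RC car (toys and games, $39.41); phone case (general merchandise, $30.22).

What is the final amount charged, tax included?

Umbrella $24.62: general merchandise → 7.5% + 0% city = 7.5% → $1.85
Bottle of whiskey $32.57: beer, wine and spirits → 11.75% + 2.25% city = 14% → $4.56
Plush bear $38.27: toys and games → 8% + 1% city = 9% → $3.44
Jigsaw puzzle (1000 pc) $13.14: toys and games → 8% + 1% city = 9% → $1.18
RC car $39.41: toys and games → 8% + 1% city = 9% → $3.55
Phone case $30.22: general merchandise → 7.5% + 0% city = 7.5% → $2.27
Subtotal = $178.23; tax = $16.85; total due = $195.08

$195.08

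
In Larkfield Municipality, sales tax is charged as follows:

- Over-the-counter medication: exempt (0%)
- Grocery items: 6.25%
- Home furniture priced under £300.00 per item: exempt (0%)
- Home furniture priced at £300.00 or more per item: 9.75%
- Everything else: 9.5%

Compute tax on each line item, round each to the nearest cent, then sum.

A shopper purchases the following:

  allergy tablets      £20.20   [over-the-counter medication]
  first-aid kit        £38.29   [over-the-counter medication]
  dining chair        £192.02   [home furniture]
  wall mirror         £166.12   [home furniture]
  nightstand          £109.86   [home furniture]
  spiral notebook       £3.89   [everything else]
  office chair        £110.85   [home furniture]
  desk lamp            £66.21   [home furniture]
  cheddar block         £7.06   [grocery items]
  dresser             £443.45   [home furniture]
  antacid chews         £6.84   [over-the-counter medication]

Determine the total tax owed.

Allergy tablets £20.20: over-the-counter medication → 0% → £0.00
First-aid kit £38.29: over-the-counter medication → 0% → £0.00
Dining chair £192.02: home furniture, under £300.00 → 0% → £0.00
Wall mirror £166.12: home furniture, under £300.00 → 0% → £0.00
Nightstand £109.86: home furniture, under £300.00 → 0% → £0.00
Spiral notebook £3.89: everything else → 9.5% → £0.37
Office chair £110.85: home furniture, under £300.00 → 0% → £0.00
Desk lamp £66.21: home furniture, under £300.00 → 0% → £0.00
Cheddar block £7.06: grocery items → 6.25% → £0.44
Dresser £443.45: home furniture, £300.00 or more → 9.75% → £43.24
Antacid chews £6.84: over-the-counter medication → 0% → £0.00
Total tax = £0.37 + £0.44 + £43.24 = £44.05

£44.05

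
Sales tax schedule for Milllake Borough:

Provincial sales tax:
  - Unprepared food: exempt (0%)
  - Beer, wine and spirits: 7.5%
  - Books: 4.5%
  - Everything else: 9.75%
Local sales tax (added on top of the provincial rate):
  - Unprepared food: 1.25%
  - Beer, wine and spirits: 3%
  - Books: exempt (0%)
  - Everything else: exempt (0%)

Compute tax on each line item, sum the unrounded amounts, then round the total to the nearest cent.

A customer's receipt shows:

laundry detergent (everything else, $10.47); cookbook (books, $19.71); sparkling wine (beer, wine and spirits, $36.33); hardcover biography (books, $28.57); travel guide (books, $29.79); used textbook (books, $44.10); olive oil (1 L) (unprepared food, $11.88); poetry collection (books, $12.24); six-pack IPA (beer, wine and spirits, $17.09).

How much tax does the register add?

Laundry detergent $10.47: everything else → 9.75% + 0% local = 9.75% → $1.020825
Cookbook $19.71: books → 4.5% + 0% local = 4.5% → $0.88695
Sparkling wine $36.33: beer, wine and spirits → 7.5% + 3% local = 10.5% → $3.81465
Hardcover biography $28.57: books → 4.5% + 0% local = 4.5% → $1.28565
Travel guide $29.79: books → 4.5% + 0% local = 4.5% → $1.34055
Used textbook $44.10: books → 4.5% + 0% local = 4.5% → $1.9845
Olive oil (1 L) $11.88: unprepared food → 0% + 1.25% local = 1.25% → $0.1485
Poetry collection $12.24: books → 4.5% + 0% local = 4.5% → $0.5508
Six-pack IPA $17.09: beer, wine and spirits → 7.5% + 3% local = 10.5% → $1.79445
Unrounded tax sum = $12.826875 → $12.83

$12.83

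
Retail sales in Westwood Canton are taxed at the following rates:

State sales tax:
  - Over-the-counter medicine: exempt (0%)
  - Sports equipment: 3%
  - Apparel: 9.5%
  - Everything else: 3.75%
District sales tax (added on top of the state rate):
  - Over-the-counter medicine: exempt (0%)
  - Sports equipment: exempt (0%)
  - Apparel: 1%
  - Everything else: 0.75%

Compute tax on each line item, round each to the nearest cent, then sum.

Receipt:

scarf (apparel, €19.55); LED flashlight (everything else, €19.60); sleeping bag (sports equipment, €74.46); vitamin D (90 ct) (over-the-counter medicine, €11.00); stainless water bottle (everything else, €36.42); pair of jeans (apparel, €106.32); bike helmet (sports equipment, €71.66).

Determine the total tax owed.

€20.11

Scarf €19.55: apparel → 9.5% + 1% district = 10.5% → €2.05
LED flashlight €19.60: everything else → 3.75% + 0.75% district = 4.5% → €0.88
Sleeping bag €74.46: sports equipment → 3% + 0% district = 3% → €2.23
Vitamin D (90 ct) €11.00: over-the-counter medicine → 0% + 0% district = 0% → €0.00
Stainless water bottle €36.42: everything else → 3.75% + 0.75% district = 4.5% → €1.64
Pair of jeans €106.32: apparel → 9.5% + 1% district = 10.5% → €11.16
Bike helmet €71.66: sports equipment → 3% + 0% district = 3% → €2.15
Total tax = €2.05 + €0.88 + €2.23 + €1.64 + €11.16 + €2.15 = €20.11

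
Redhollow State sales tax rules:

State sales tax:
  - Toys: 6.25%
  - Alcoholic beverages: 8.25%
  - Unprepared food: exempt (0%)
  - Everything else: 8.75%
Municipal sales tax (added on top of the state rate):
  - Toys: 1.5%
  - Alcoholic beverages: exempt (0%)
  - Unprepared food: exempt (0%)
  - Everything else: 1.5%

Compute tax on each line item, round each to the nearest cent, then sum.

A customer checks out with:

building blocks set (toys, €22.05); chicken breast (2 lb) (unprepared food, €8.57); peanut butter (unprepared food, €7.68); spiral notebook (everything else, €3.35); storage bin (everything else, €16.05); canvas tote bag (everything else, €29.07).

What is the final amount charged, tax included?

Building blocks set €22.05: toys → 6.25% + 1.5% municipal = 7.75% → €1.71
Chicken breast (2 lb) €8.57: unprepared food → 0% + 0% municipal = 0% → €0.00
Peanut butter €7.68: unprepared food → 0% + 0% municipal = 0% → €0.00
Spiral notebook €3.35: everything else → 8.75% + 1.5% municipal = 10.25% → €0.34
Storage bin €16.05: everything else → 8.75% + 1.5% municipal = 10.25% → €1.65
Canvas tote bag €29.07: everything else → 8.75% + 1.5% municipal = 10.25% → €2.98
Subtotal = €86.77; tax = €6.68; total due = €93.45

€93.45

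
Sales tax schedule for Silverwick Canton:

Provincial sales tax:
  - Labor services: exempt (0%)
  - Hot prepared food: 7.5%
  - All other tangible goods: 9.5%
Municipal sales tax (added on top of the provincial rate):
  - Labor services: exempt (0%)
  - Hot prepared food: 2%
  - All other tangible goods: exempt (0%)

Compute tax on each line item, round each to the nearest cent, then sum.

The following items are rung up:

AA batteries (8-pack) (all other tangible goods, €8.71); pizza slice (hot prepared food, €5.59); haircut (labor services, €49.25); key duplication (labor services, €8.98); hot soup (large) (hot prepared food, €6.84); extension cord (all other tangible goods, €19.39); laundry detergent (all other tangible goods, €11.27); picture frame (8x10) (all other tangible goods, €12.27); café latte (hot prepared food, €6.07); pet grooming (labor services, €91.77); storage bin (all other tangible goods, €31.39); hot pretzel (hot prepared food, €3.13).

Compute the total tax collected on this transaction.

€9.95

AA batteries (8-pack) €8.71: all other tangible goods → 9.5% + 0% municipal = 9.5% → €0.83
Pizza slice €5.59: hot prepared food → 7.5% + 2% municipal = 9.5% → €0.53
Haircut €49.25: labor services → 0% + 0% municipal = 0% → €0.00
Key duplication €8.98: labor services → 0% + 0% municipal = 0% → €0.00
Hot soup (large) €6.84: hot prepared food → 7.5% + 2% municipal = 9.5% → €0.65
Extension cord €19.39: all other tangible goods → 9.5% + 0% municipal = 9.5% → €1.84
Laundry detergent €11.27: all other tangible goods → 9.5% + 0% municipal = 9.5% → €1.07
Picture frame (8x10) €12.27: all other tangible goods → 9.5% + 0% municipal = 9.5% → €1.17
Café latte €6.07: hot prepared food → 7.5% + 2% municipal = 9.5% → €0.58
Pet grooming €91.77: labor services → 0% + 0% municipal = 0% → €0.00
Storage bin €31.39: all other tangible goods → 9.5% + 0% municipal = 9.5% → €2.98
Hot pretzel €3.13: hot prepared food → 7.5% + 2% municipal = 9.5% → €0.30
Total tax = €0.83 + €0.53 + €0.65 + €1.84 + €1.07 + €1.17 + €0.58 + €2.98 + €0.30 = €9.95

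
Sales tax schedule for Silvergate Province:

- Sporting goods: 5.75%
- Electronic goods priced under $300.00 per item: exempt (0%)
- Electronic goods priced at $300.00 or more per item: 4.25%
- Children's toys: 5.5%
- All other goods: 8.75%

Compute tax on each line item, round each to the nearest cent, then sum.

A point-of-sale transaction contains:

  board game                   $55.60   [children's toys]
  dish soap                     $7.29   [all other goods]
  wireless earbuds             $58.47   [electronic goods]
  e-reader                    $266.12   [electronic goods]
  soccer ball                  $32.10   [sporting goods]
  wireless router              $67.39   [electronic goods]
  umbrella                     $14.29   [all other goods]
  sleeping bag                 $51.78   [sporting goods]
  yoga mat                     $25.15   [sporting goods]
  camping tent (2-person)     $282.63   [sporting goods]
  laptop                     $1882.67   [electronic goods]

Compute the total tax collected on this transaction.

Board game $55.60: children's toys → 5.5% → $3.06
Dish soap $7.29: all other goods → 8.75% → $0.64
Wireless earbuds $58.47: electronic goods, under $300.00 → 0% → $0.00
E-reader $266.12: electronic goods, under $300.00 → 0% → $0.00
Soccer ball $32.10: sporting goods → 5.75% → $1.85
Wireless router $67.39: electronic goods, under $300.00 → 0% → $0.00
Umbrella $14.29: all other goods → 8.75% → $1.25
Sleeping bag $51.78: sporting goods → 5.75% → $2.98
Yoga mat $25.15: sporting goods → 5.75% → $1.45
Camping tent (2-person) $282.63: sporting goods → 5.75% → $16.25
Laptop $1882.67: electronic goods, $300.00 or more → 4.25% → $80.01
Total tax = $3.06 + $0.64 + $1.85 + $1.25 + $2.98 + $1.45 + $16.25 + $80.01 = $107.49

$107.49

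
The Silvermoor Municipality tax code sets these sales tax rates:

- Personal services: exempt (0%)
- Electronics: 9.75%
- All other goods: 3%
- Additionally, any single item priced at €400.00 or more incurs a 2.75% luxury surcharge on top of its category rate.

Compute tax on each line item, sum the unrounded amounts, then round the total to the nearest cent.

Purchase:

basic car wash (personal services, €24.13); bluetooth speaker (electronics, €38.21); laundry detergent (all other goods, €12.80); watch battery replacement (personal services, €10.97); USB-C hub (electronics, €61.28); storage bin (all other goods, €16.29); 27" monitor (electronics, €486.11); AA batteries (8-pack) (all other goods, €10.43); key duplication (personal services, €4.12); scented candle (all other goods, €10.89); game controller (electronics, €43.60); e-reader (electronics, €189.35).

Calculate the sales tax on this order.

Basic car wash €24.13: personal services → 0% → €0.00
Bluetooth speaker €38.21: electronics → 9.75% → €3.725475
Laundry detergent €12.80: all other goods → 3% → €0.384
Watch battery replacement €10.97: personal services → 0% → €0.00
USB-C hub €61.28: electronics → 9.75% → €5.9748
Storage bin €16.29: all other goods → 3% → €0.4887
27" monitor €486.11: electronics → 9.75% + 2.75% surcharge = 12.5% → €60.76375
AA batteries (8-pack) €10.43: all other goods → 3% → €0.3129
Key duplication €4.12: personal services → 0% → €0.00
Scented candle €10.89: all other goods → 3% → €0.3267
Game controller €43.60: electronics → 9.75% → €4.251
E-reader €189.35: electronics → 9.75% → €18.461625
Unrounded tax sum = €94.68895 → €94.69

€94.69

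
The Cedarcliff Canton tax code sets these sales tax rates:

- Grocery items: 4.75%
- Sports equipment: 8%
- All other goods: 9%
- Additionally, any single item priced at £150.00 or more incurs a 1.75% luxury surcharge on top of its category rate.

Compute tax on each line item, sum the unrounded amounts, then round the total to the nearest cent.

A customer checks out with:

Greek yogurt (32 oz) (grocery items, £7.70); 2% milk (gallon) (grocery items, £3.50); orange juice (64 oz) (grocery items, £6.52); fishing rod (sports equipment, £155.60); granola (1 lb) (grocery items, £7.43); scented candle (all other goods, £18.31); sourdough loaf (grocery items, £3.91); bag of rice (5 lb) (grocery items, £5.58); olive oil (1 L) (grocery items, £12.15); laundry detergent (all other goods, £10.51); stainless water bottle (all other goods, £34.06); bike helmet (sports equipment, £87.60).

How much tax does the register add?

£30.06

Greek yogurt (32 oz) £7.70: grocery items → 4.75% → £0.36575
2% milk (gallon) £3.50: grocery items → 4.75% → £0.16625
Orange juice (64 oz) £6.52: grocery items → 4.75% → £0.3097
Fishing rod £155.60: sports equipment → 8% + 1.75% surcharge = 9.75% → £15.171
Granola (1 lb) £7.43: grocery items → 4.75% → £0.352925
Scented candle £18.31: all other goods → 9% → £1.6479
Sourdough loaf £3.91: grocery items → 4.75% → £0.185725
Bag of rice (5 lb) £5.58: grocery items → 4.75% → £0.26505
Olive oil (1 L) £12.15: grocery items → 4.75% → £0.577125
Laundry detergent £10.51: all other goods → 9% → £0.9459
Stainless water bottle £34.06: all other goods → 9% → £3.0654
Bike helmet £87.60: sports equipment → 8% → £7.008
Unrounded tax sum = £30.060725 → £30.06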